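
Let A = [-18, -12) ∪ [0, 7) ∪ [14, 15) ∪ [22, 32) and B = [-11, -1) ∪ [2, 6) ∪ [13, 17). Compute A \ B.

[-18, -12) ∪ [0, 2) ∪ [6, 7) ∪ [22, 32)

[-18, -12): nothing removed.
[0, 7) \ B = [0, 2), [6, 7).
[14, 15): entirely removed.
[22, 32): nothing removed.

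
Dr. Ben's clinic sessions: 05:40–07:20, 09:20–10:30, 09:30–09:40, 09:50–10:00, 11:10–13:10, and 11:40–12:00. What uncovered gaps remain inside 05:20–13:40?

05:20–05:40, 07:20–09:20, 10:30–11:10, 13:10–13:40

The merged coverage is 05:40–07:20, 09:20–10:30, 11:10–13:10.
Complement within 05:20–13:40: 05:20–05:40, 07:20–09:20, 10:30–11:10, 13:10–13:40.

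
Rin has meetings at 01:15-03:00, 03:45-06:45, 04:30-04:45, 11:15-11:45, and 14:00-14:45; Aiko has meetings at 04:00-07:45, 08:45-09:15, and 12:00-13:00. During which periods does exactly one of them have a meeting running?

Merge the first list: 01:15-03:00, 03:45-06:45, 11:15-11:45, 14:00-14:45.
Only in the first: 01:15-03:00, 03:45-04:00, 11:15-11:45, 14:00-14:45.
Only in the second: 06:45-07:45, 08:45-09:15, 12:00-13:00.
Together these are the periods covered by exactly one.

01:15-03:00, 03:45-04:00, 06:45-07:45, 08:45-09:15, 11:15-11:45, 12:00-13:00, 14:00-14:45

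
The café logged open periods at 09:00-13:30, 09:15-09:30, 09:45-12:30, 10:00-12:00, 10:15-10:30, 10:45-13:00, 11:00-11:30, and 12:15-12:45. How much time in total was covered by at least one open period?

Merged: 09:00-13:30.
Length: 4 h 30 min.

4 h 30 min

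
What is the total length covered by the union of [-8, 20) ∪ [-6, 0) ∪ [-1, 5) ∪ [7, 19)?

Merged: [-8, 20).
Length: 28.

28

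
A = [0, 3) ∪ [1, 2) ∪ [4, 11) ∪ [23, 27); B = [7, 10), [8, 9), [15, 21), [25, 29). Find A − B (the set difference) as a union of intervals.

[0, 3) ∪ [4, 7) ∪ [10, 11) ∪ [23, 25)

A, merged: [0, 3), [4, 11), [23, 27).
B, merged: [7, 10), [15, 21), [25, 29).
[0, 3): no B overlap → unchanged.
[4, 11) minus B → [4, 7), [10, 11).
[23, 27) minus B → [23, 25).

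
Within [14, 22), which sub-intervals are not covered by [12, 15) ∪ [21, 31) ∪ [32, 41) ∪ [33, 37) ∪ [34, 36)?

[15, 21)

After merging, the occupied span is [12, 15), [21, 31), [32, 41).
Complement within [14, 22): [15, 21).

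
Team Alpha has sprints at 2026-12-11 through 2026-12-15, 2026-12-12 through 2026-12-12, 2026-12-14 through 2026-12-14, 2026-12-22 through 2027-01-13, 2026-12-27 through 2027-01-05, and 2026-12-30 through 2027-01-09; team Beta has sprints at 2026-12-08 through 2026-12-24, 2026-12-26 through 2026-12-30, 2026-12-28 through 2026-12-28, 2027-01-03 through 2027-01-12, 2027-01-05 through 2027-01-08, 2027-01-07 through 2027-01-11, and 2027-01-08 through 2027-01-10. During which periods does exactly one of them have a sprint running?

2026-12-08 through 2026-12-10, 2026-12-16 through 2026-12-21, 2026-12-25 through 2026-12-25, 2026-12-31 through 2027-01-02, 2027-01-13 through 2027-01-13

A, merged: 2026-12-11 through 2026-12-15, 2026-12-22 through 2027-01-13.
B, merged: 2026-12-08 through 2026-12-24, 2026-12-26 through 2026-12-30, 2027-01-03 through 2027-01-12.
A but not B: 2026-12-25 through 2026-12-25, 2026-12-31 through 2027-01-02, 2027-01-13 through 2027-01-13.
B but not A: 2026-12-08 through 2026-12-10, 2026-12-16 through 2026-12-21.
Combining gives A △ B.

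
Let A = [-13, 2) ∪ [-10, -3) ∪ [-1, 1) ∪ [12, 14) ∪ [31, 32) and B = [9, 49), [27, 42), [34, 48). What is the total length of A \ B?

First set merges to [-13, 2), [12, 14), [31, 32).
Second set merges to [9, 49).
A \ B = [-13, 2).
Total: 15.

15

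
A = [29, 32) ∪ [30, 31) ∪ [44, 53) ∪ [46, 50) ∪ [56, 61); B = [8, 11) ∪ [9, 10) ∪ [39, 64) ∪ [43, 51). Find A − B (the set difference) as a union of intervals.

[29, 32)

Merge the first list: [29, 32), [44, 53), [56, 61).
Merge the second list: [8, 11), [39, 64).
[29, 32): no B overlap → unchanged.
[44, 53): fully covered by B → removed.
[56, 61): fully covered by B → removed.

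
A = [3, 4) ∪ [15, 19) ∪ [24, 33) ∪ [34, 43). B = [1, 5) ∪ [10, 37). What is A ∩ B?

[3, 4) ∪ [15, 19) ∪ [24, 33) ∪ [34, 37)

[3, 4) meets the second set on [3, 4).
[15, 19) meets the second set on [15, 19).
[24, 33) meets the second set on [24, 33).
[34, 43) meets the second set on [34, 37).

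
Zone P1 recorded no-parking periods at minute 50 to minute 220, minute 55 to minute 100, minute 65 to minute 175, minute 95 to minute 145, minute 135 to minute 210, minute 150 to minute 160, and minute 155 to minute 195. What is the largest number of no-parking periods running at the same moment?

Sweep endpoints in order; track running count of active intervals.
Peak of 5 reached at minute 155.

5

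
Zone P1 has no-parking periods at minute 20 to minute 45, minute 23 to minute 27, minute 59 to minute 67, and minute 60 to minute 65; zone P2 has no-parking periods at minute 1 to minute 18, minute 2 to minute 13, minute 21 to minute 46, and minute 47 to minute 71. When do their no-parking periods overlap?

minute 21 to minute 45, minute 59 to minute 67

First set merges to minute 20 to minute 45, minute 59 to minute 67.
Second set merges to minute 1 to minute 18, minute 21 to minute 46, minute 47 to minute 71.
minute 20 to minute 45 ∩ B → minute 21 to minute 45.
minute 59 to minute 67 ∩ B → minute 59 to minute 67.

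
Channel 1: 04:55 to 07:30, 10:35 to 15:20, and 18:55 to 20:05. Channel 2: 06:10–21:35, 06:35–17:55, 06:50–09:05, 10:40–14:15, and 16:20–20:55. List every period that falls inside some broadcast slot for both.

06:10–07:30, 10:35–15:20, 18:55–20:05

B, merged: 06:10–21:35.
04:55–07:30 meets the second set on 06:10–07:30.
10:35–15:20 meets the second set on 10:35–15:20.
18:55–20:05 meets the second set on 18:55–20:05.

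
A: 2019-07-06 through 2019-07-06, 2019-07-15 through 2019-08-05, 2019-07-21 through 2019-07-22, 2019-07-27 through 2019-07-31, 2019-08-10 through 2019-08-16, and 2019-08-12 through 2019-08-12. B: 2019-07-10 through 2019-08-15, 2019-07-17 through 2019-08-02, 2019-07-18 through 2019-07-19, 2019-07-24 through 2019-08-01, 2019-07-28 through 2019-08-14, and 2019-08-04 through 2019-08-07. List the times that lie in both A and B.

2019-07-15 through 2019-08-05, 2019-08-10 through 2019-08-15

First set merges to 2019-07-06 through 2019-07-06, 2019-07-15 through 2019-08-05, 2019-08-10 through 2019-08-16.
Second set merges to 2019-07-10 through 2019-08-15.
2019-07-06 through 2019-07-06: no overlap with the second set.
2019-07-15 through 2019-08-05 meets the second set on 2019-07-15 through 2019-08-05.
2019-08-10 through 2019-08-16 meets the second set on 2019-08-10 through 2019-08-15.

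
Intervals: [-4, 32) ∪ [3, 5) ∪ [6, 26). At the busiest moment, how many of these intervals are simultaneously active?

2

At 3, 2 of the intervals are simultaneously active.
No point has more.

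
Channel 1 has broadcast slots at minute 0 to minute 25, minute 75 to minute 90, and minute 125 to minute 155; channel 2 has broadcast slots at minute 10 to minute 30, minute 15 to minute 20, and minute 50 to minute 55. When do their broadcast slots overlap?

Second set merges to minute 10 to minute 30, minute 50 to minute 55.
minute 0 to minute 25 ∩ B → minute 10 to minute 25.
minute 75 to minute 90 meets no B interval.
minute 125 to minute 155 meets no B interval.

minute 10 to minute 25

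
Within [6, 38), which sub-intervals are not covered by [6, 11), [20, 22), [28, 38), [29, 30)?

The merged coverage is [6, 11), [20, 22), [28, 38).
Gaps within [6, 38): [11, 20), [22, 28).

[11, 20) ∪ [22, 28)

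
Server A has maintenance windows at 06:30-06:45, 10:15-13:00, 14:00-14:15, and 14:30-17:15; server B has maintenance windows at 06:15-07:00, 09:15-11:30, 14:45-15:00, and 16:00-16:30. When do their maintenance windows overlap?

06:30-06:45, 10:15-11:30, 14:45-15:00, 16:00-16:30

06:30-06:45 ∩ B → 06:30-06:45.
10:15-13:00 ∩ B → 10:15-11:30.
14:00-14:15 meets no B interval.
14:30-17:15 ∩ B → 14:45-15:00, 16:00-16:30.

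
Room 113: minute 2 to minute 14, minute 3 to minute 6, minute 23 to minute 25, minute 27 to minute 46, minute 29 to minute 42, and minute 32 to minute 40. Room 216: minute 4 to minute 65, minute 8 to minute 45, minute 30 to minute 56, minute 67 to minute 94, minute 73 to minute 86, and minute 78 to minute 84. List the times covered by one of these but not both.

minute 2 to minute 4, minute 14 to minute 23, minute 25 to minute 27, minute 46 to minute 65, minute 67 to minute 94

A, merged: minute 2 to minute 14, minute 23 to minute 25, minute 27 to minute 46.
B, merged: minute 4 to minute 65, minute 67 to minute 94.
A but not B: minute 2 to minute 4.
B but not A: minute 14 to minute 23, minute 25 to minute 27, minute 46 to minute 65, minute 67 to minute 94.
Combining gives A △ B.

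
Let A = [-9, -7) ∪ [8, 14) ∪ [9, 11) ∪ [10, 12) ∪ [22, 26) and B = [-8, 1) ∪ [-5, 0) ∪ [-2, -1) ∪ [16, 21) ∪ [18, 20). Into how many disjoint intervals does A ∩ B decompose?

First set merges to [-9, -7), [8, 14), [22, 26).
Second set merges to [-8, 1), [16, 21).
A ∩ B = [-8, -7).
That is 1 disjoint piece.

1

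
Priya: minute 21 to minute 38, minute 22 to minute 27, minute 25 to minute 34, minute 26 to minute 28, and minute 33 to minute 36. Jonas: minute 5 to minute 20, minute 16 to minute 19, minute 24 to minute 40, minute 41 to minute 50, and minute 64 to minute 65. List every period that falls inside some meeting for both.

First set merges to minute 21 to minute 38.
Second set merges to minute 5 to minute 20, minute 24 to minute 40, minute 41 to minute 50, minute 64 to minute 65.
minute 21 to minute 38 overlaps B on minute 24 to minute 38.

minute 24 to minute 38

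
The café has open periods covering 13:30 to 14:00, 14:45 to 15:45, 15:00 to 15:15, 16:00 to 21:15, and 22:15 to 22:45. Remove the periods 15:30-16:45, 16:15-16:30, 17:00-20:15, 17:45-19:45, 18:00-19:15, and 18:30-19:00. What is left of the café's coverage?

Merge the first list: 13:30–14:00, 14:45–15:45, 16:00–21:15, 22:15–22:45.
Merge the second list: 15:30–16:45, 17:00–20:15.
13:30–14:00: nothing removed.
14:45–15:45 \ B = 14:45–15:30.
16:00–21:15 \ B = 16:45–17:00, 20:15–21:15.
22:15–22:45: nothing removed.

13:30–14:00, 14:45–15:30, 16:45–17:00, 20:15–21:15, 22:15–22:45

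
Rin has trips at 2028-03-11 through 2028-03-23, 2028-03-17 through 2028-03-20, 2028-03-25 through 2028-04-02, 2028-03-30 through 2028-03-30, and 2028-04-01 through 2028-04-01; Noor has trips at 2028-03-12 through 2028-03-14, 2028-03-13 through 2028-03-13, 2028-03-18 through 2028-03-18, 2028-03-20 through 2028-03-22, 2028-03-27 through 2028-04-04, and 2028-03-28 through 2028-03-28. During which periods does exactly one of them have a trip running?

A, merged: 2028-03-11 through 2028-03-23, 2028-03-25 through 2028-04-02.
B, merged: 2028-03-12 through 2028-03-14, 2028-03-18 through 2028-03-18, 2028-03-20 through 2028-03-22, 2028-03-27 through 2028-04-04.
A but not B: 2028-03-11 through 2028-03-11, 2028-03-15 through 2028-03-17, 2028-03-19 through 2028-03-19, 2028-03-23 through 2028-03-23, 2028-03-25 through 2028-03-26.
B but not A: 2028-04-03 through 2028-04-04.
Combining gives A △ B.

2028-03-11 through 2028-03-11, 2028-03-15 through 2028-03-17, 2028-03-19 through 2028-03-19, 2028-03-23 through 2028-03-23, 2028-03-25 through 2028-03-26, 2028-04-03 through 2028-04-04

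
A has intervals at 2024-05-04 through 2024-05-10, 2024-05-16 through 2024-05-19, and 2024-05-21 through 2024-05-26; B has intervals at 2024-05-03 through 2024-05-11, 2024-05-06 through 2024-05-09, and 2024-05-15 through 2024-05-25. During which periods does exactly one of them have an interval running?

Second set merges to 2024-05-03 through 2024-05-11, 2024-05-15 through 2024-05-25.
Only in the first: 2024-05-26 through 2024-05-26.
Only in the second: 2024-05-03 through 2024-05-03, 2024-05-11 through 2024-05-11, 2024-05-15 through 2024-05-15, 2024-05-20 through 2024-05-20.
Together these are the periods covered by exactly one.

2024-05-03 through 2024-05-03, 2024-05-11 through 2024-05-11, 2024-05-15 through 2024-05-15, 2024-05-20 through 2024-05-20, 2024-05-26 through 2024-05-26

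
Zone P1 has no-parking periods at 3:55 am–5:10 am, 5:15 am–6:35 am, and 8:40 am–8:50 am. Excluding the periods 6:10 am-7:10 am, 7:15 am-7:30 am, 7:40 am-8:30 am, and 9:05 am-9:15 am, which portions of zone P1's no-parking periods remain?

3:55 am–5:10 am, 5:15 am–6:10 am, 8:40 am–8:50 am

3:55 am–5:10 am: no B overlap → unchanged.
5:15 am–6:35 am minus B → 5:15 am–6:10 am.
8:40 am–8:50 am: no B overlap → unchanged.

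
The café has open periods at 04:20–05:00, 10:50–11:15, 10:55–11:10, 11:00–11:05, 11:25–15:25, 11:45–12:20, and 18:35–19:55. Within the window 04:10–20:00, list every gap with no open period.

04:10–04:20, 05:00–10:50, 11:15–11:25, 15:25–18:35, 19:55–20:00

The merged coverage is 04:20–05:00, 10:50–11:15, 11:25–15:25, 18:35–19:55.
Gaps within 04:10–20:00: 04:10–04:20, 05:00–10:50, 11:15–11:25, 15:25–18:35, 19:55–20:00.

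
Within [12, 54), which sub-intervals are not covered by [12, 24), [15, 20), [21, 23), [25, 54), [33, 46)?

[24, 25)

After merging, the occupied span is [12, 24), [25, 54).
Gaps within [12, 54): [24, 25).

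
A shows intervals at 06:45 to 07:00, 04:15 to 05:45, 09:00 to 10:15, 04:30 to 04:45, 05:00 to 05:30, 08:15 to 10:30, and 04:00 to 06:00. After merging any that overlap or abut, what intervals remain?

Sort by start: 04:00–06:00, 04:15–05:45, 04:30–04:45, 05:00–05:30, 06:45–07:00, 08:15–10:30, 09:00–10:15.
04:15–05:45 overlaps/touches 04:00–06:00 → extend to 04:00–06:00.
04:30–04:45 overlaps/touches 04:00–06:00 → extend to 04:00–06:00.
05:00–05:30 overlaps/touches 04:00–06:00 → extend to 04:00–06:00.
06:45–07:00 is disjoint → start new block.
08:15–10:30 is disjoint → start new block.
09:00–10:15 overlaps/touches 08:15–10:30 → extend to 08:15–10:30.

04:00–06:00, 06:45–07:00, 08:15–10:30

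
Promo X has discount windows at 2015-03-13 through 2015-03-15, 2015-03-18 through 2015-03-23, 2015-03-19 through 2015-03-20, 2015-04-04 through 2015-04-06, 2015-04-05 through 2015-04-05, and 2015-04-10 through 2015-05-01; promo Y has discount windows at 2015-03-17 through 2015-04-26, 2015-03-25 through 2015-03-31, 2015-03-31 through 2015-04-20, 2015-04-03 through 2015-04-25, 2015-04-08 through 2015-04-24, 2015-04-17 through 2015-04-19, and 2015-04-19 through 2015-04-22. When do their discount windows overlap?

First set merges to 2015-03-13 through 2015-03-15, 2015-03-18 through 2015-03-23, 2015-04-04 through 2015-04-06, 2015-04-10 through 2015-05-01.
Second set merges to 2015-03-17 through 2015-04-26.
2015-03-13 through 2015-03-15 meets no B interval.
2015-03-18 through 2015-03-23 ∩ B → 2015-03-18 through 2015-03-23.
2015-04-04 through 2015-04-06 ∩ B → 2015-04-04 through 2015-04-06.
2015-04-10 through 2015-05-01 ∩ B → 2015-04-10 through 2015-04-26.

2015-03-18 through 2015-03-23, 2015-04-04 through 2015-04-06, 2015-04-10 through 2015-04-26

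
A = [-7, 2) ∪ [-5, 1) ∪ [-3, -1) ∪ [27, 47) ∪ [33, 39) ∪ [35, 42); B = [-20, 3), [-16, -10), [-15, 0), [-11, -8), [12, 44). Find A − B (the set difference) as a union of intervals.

[44, 47)

First set merges to [-7, 2), [27, 47).
Second set merges to [-20, 3), [12, 44).
[-7, 2) lies entirely inside B → drops out.
[27, 47) with B removed leaves [44, 47).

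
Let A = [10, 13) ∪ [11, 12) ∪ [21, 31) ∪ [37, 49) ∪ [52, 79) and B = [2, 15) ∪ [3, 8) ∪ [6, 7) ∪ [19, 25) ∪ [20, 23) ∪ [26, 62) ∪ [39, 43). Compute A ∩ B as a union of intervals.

A, merged: [10, 13), [21, 31), [37, 49), [52, 79).
B, merged: [2, 15), [19, 25), [26, 62).
[10, 13) meets the second set on [10, 13).
[21, 31) meets the second set on [21, 25), [26, 31).
[37, 49) meets the second set on [37, 49).
[52, 79) meets the second set on [52, 62).

[10, 13) ∪ [21, 25) ∪ [26, 31) ∪ [37, 49) ∪ [52, 62)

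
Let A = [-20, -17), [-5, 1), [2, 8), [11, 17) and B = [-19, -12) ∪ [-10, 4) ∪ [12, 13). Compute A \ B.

[-20, -19) ∪ [4, 8) ∪ [11, 12) ∪ [13, 17)

[-20, -17) minus B → [-20, -19).
[-5, 1): fully covered by B → removed.
[2, 8) minus B → [4, 8).
[11, 17) minus B → [11, 12), [13, 17).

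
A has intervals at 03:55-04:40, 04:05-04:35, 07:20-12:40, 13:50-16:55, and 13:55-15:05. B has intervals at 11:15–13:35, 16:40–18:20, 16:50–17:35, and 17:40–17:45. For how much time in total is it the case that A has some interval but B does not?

First set merges to 03:55–04:40, 07:20–12:40, 13:50–16:55.
Second set merges to 11:15–13:35, 16:40–18:20.
A \ B = 03:55–04:40, 07:20–11:15, 13:50–16:40.
Total: 45 min + 3 h 55 min + 2 h 50 min = 7 h 30 min.

7 h 30 min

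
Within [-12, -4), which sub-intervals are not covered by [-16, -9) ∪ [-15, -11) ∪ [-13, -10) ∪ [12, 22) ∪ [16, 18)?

[-9, -4)

The merged coverage is [-16, -9), [12, 22).
Gaps within [-12, -4): [-9, -4).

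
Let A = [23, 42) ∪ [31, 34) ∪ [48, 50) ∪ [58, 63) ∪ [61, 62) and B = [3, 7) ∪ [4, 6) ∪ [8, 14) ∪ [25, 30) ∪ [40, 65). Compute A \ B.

[23, 25) ∪ [30, 40)

Merge the first list: [23, 42), [48, 50), [58, 63).
Merge the second list: [3, 7), [8, 14), [25, 30), [40, 65).
[23, 42) minus B → [23, 25), [30, 40).
[48, 50): fully covered by B → removed.
[58, 63): fully covered by B → removed.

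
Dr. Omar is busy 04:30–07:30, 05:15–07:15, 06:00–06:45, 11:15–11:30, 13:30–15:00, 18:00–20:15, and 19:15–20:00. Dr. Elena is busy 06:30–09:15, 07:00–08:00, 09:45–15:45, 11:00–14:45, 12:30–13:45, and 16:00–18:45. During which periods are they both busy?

First set merges to 04:30–07:30, 11:15–11:30, 13:30–15:00, 18:00–20:15.
Second set merges to 06:30–09:15, 09:45–15:45, 16:00–18:45.
04:30–07:30 meets the second set on 06:30–07:30.
11:15–11:30 meets the second set on 11:15–11:30.
13:30–15:00 meets the second set on 13:30–15:00.
18:00–20:15 meets the second set on 18:00–18:45.

06:30–07:30, 11:15–11:30, 13:30–15:00, 18:00–18:45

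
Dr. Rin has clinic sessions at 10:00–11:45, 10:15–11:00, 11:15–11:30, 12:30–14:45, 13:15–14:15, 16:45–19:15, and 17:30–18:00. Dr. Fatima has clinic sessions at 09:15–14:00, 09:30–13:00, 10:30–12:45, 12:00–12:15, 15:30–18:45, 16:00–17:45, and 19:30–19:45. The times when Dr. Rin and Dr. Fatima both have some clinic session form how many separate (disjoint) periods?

A, merged: 10:00–11:45, 12:30–14:45, 16:45–19:15.
B, merged: 09:15–14:00, 15:30–18:45, 19:30–19:45.
A ∩ B = 10:00–11:45, 12:30–14:00, 16:45–18:45.
That is 3 disjoint pieces.

3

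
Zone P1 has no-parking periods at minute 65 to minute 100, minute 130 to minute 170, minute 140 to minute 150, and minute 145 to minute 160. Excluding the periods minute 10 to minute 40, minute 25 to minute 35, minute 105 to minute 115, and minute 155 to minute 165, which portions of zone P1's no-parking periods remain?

minute 65 to minute 100, minute 130 to minute 155, minute 165 to minute 170

A, merged: minute 65 to minute 100, minute 130 to minute 170.
B, merged: minute 10 to minute 40, minute 105 to minute 115, minute 155 to minute 165.
minute 65 to minute 100 is untouched.
minute 130 to minute 170 with B removed leaves minute 130 to minute 155, minute 165 to minute 170.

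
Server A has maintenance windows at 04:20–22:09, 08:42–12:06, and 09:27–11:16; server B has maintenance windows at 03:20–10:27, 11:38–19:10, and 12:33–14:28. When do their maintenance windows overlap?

04:20–10:27, 11:38–19:10

Merge the first list: 04:20–22:09.
Merge the second list: 03:20–10:27, 11:38–19:10.
04:20–22:09 overlaps B on 04:20–10:27, 11:38–19:10.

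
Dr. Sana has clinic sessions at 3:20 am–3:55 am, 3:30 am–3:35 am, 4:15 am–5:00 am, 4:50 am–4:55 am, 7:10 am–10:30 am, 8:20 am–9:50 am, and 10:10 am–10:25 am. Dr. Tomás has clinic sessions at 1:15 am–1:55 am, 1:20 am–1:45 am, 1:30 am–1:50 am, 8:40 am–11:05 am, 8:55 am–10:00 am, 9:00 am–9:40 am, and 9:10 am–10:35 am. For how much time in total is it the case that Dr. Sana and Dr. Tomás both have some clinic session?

Merge the first list: 3:20 am–3:55 am, 4:15 am–5:00 am, 7:10 am–10:30 am.
Merge the second list: 1:15 am–1:55 am, 8:40 am–11:05 am.
A ∩ B = 8:40 am–10:30 am.
Total: 1 h 50 min.

1 h 50 min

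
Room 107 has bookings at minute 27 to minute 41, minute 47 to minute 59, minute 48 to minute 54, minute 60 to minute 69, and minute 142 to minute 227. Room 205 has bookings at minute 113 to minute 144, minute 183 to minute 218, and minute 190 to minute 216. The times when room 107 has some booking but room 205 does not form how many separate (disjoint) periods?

5

First set merges to minute 27 to minute 41, minute 47 to minute 59, minute 60 to minute 69, minute 142 to minute 227.
Second set merges to minute 113 to minute 144, minute 183 to minute 218.
A \ B = minute 27 to minute 41, minute 47 to minute 59, minute 60 to minute 69, minute 144 to minute 183, minute 218 to minute 227.
That is 5 disjoint pieces.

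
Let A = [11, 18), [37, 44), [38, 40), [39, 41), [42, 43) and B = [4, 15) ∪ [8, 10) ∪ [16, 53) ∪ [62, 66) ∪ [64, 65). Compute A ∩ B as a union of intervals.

[11, 15) ∪ [16, 18) ∪ [37, 44)

First set merges to [11, 18), [37, 44).
Second set merges to [4, 15), [16, 53), [62, 66).
[11, 18) meets the second set on [11, 15), [16, 18).
[37, 44) meets the second set on [37, 44).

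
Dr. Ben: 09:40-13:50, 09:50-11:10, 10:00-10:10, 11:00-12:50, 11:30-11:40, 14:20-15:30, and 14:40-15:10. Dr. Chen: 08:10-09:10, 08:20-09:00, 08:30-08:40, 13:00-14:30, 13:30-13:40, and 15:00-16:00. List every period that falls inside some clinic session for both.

First set merges to 09:40-13:50, 14:20-15:30.
Second set merges to 08:10-09:10, 13:00-14:30, 15:00-16:00.
09:40-13:50 meets the second set on 13:00-13:50.
14:20-15:30 meets the second set on 14:20-14:30, 15:00-15:30.

13:00-13:50, 14:20-14:30, 15:00-15:30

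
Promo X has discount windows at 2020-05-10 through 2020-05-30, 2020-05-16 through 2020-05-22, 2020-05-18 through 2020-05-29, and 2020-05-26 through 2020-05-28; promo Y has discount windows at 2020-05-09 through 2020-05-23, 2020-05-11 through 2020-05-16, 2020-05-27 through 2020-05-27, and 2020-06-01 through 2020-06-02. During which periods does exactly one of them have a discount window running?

First set merges to 2020-05-10 through 2020-05-30.
Second set merges to 2020-05-09 through 2020-05-23, 2020-05-27 through 2020-05-27, 2020-06-01 through 2020-06-02.
Only in the first: 2020-05-24 through 2020-05-26, 2020-05-28 through 2020-05-30.
Only in the second: 2020-05-09 through 2020-05-09, 2020-06-01 through 2020-06-02.
Together these are the periods covered by exactly one.

2020-05-09 through 2020-05-09, 2020-05-24 through 2020-05-26, 2020-05-28 through 2020-05-30, 2020-06-01 through 2020-06-02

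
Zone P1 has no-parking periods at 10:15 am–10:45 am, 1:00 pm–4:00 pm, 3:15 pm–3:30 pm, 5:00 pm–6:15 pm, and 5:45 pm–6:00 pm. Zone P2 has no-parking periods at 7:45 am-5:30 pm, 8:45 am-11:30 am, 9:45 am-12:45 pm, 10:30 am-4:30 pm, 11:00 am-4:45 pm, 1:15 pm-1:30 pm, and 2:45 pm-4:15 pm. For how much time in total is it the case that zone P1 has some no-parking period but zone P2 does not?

45 min

First set merges to 10:15 am-10:45 am, 1:00 pm-4:00 pm, 5:00 pm-6:15 pm.
Second set merges to 7:45 am-5:30 pm.
A \ B = 5:30 pm-6:15 pm.
Total: 45 min.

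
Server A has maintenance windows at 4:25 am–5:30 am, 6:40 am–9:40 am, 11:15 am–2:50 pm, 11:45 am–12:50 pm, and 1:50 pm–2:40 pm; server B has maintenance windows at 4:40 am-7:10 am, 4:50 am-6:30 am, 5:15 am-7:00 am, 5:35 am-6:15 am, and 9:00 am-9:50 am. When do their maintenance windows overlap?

A, merged: 4:25 am–5:30 am, 6:40 am–9:40 am, 11:15 am–2:50 pm.
B, merged: 4:40 am–7:10 am, 9:00 am–9:50 am.
4:25 am–5:30 am overlaps B on 4:40 am–5:30 am.
6:40 am–9:40 am overlaps B on 6:40 am–7:10 am, 9:00 am–9:40 am.
11:15 am–2:50 pm falls entirely outside B.

4:40 am–5:30 am, 6:40 am–7:10 am, 9:00 am–9:40 am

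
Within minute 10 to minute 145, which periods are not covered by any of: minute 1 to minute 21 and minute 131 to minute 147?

After merging, the occupied span is minute 1 to minute 21, minute 131 to minute 147.
Uncovered inside minute 10 to minute 145: minute 21 to minute 131.

minute 21 to minute 131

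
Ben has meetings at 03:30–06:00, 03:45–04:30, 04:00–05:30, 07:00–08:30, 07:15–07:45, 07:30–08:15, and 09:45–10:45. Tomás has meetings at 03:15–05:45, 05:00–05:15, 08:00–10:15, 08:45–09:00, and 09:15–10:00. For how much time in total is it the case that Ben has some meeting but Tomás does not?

1 h 45 min

A, merged: 03:30–06:00, 07:00–08:30, 09:45–10:45.
B, merged: 03:15–05:45, 08:00–10:15.
A \ B = 05:45–06:00, 07:00–08:00, 10:15–10:45.
Total: 15 min + 1 h + 30 min = 1 h 45 min.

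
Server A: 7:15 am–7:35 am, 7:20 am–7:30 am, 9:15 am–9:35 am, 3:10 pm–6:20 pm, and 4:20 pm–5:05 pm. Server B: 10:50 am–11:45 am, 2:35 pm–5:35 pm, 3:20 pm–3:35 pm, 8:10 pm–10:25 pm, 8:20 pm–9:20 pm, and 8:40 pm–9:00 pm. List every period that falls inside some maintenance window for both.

3:10 pm-5:35 pm

Merge the first list: 7:15 am-7:35 am, 9:15 am-9:35 am, 3:10 pm-6:20 pm.
Merge the second list: 10:50 am-11:45 am, 2:35 pm-5:35 pm, 8:10 pm-10:25 pm.
7:15 am-7:35 am meets no B interval.
9:15 am-9:35 am meets no B interval.
3:10 pm-6:20 pm ∩ B → 3:10 pm-5:35 pm.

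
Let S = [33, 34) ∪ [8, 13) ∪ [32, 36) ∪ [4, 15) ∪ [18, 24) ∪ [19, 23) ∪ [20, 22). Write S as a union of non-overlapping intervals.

[4, 15) ∪ [18, 24) ∪ [32, 36)

Sort by start: [4, 15), [8, 13), [18, 24), [19, 23), [20, 22), [32, 36), [33, 34).
[8, 13) overlaps/touches [4, 15) → extend to [4, 15).
[18, 24) is disjoint → start new block.
[19, 23) overlaps/touches [18, 24) → extend to [18, 24).
[20, 22) overlaps/touches [18, 24) → extend to [18, 24).
[32, 36) is disjoint → start new block.
[33, 34) overlaps/touches [32, 36) → extend to [32, 36).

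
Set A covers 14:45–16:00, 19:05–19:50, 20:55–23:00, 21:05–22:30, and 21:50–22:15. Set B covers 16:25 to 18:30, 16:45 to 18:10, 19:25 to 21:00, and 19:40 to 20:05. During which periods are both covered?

19:25–19:50, 20:55–21:00

First set merges to 14:45–16:00, 19:05–19:50, 20:55–23:00.
Second set merges to 16:25–18:30, 19:25–21:00.
14:45–16:00 falls entirely outside B.
19:05–19:50 overlaps B on 19:25–19:50.
20:55–23:00 overlaps B on 20:55–21:00.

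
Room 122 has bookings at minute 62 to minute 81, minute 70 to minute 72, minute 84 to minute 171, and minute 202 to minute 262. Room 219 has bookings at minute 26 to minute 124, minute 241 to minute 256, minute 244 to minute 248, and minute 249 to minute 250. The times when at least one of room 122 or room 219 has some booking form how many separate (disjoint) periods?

First set merges to minute 62 to minute 81, minute 84 to minute 171, minute 202 to minute 262.
Second set merges to minute 26 to minute 124, minute 241 to minute 256.
A ∪ B = minute 26 to minute 171, minute 202 to minute 262.
That is 2 disjoint pieces.

2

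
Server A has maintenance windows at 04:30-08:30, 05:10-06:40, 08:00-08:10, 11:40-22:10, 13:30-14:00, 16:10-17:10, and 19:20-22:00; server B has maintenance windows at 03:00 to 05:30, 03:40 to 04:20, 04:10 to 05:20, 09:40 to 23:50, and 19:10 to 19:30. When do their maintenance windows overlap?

04:30-05:30, 11:40-22:10

A, merged: 04:30-08:30, 11:40-22:10.
B, merged: 03:00-05:30, 09:40-23:50.
04:30-08:30 overlaps B on 04:30-05:30.
11:40-22:10 overlaps B on 11:40-22:10.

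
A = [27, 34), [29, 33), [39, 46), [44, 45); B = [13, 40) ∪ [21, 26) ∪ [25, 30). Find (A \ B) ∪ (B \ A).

Merge the first list: [27, 34), [39, 46).
Merge the second list: [13, 40).
A \ B = [40, 46).
B \ A = [13, 27), [34, 39).
Union of the two gives the symmetric difference.

[13, 27) ∪ [34, 39) ∪ [40, 46)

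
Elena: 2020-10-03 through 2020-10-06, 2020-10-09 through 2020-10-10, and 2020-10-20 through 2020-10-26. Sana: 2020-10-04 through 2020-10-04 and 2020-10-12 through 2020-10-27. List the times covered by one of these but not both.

A \ B = 2020-10-03 through 2020-10-03, 2020-10-05 through 2020-10-06, 2020-10-09 through 2020-10-10.
B \ A = 2020-10-12 through 2020-10-19, 2020-10-27 through 2020-10-27.
Union of the two gives the symmetric difference.

2020-10-03 through 2020-10-03, 2020-10-05 through 2020-10-06, 2020-10-09 through 2020-10-10, 2020-10-12 through 2020-10-19, 2020-10-27 through 2020-10-27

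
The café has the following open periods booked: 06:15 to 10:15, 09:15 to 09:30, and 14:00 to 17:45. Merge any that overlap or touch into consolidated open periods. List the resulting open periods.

06:15-10:15, 14:00-17:45

09:15-09:30 overlaps/touches 06:15-10:15 → extend to 06:15-10:15.
14:00-17:45 is disjoint → start new block.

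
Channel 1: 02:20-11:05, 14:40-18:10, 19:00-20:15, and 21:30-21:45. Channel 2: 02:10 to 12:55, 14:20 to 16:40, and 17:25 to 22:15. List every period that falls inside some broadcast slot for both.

02:20-11:05, 14:40-16:40, 17:25-18:10, 19:00-20:15, 21:30-21:45

02:20-11:05 meets the second set on 02:20-11:05.
14:40-18:10 meets the second set on 14:40-16:40, 17:25-18:10.
19:00-20:15 meets the second set on 19:00-20:15.
21:30-21:45 meets the second set on 21:30-21:45.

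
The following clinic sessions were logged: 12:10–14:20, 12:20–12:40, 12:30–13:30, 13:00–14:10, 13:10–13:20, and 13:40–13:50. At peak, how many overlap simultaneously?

4

Sweep endpoints in order; track running count of active intervals.
Peak of 4 reached at 13:10.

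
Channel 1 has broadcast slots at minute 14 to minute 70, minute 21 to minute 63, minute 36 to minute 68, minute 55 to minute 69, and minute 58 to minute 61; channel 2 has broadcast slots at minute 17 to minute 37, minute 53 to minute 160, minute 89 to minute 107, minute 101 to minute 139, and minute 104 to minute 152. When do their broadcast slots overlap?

First set merges to minute 14 to minute 70.
Second set merges to minute 17 to minute 37, minute 53 to minute 160.
minute 14 to minute 70 ∩ B → minute 17 to minute 37, minute 53 to minute 70.

minute 17 to minute 37, minute 53 to minute 70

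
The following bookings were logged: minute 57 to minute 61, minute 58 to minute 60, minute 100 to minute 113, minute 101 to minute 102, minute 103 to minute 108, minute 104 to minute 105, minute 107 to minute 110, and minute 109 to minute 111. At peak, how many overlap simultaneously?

Walk the sorted start/end points keeping a running depth.
The depth first hits 3 at minute 104.

3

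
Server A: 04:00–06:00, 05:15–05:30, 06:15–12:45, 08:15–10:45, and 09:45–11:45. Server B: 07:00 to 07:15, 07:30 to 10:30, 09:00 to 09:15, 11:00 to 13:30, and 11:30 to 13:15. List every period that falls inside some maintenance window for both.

07:00-07:15, 07:30-10:30, 11:00-12:45

A, merged: 04:00-06:00, 06:15-12:45.
B, merged: 07:00-07:15, 07:30-10:30, 11:00-13:30.
04:00-06:00 falls entirely outside B.
06:15-12:45 overlaps B on 07:00-07:15, 07:30-10:30, 11:00-12:45.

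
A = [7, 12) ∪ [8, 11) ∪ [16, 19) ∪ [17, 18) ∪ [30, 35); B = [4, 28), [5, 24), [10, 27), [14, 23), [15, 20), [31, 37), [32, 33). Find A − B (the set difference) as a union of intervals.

[30, 31)

First set merges to [7, 12), [16, 19), [30, 35).
Second set merges to [4, 28), [31, 37).
[7, 12): fully covered by B → removed.
[16, 19): fully covered by B → removed.
[30, 35) minus B → [30, 31).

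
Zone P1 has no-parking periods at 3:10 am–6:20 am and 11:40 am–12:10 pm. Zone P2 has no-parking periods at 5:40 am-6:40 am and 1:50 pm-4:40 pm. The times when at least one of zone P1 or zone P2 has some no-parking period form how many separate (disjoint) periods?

3

A ∪ B = 3:10 am–6:40 am, 11:40 am–12:10 pm, 1:50 pm–4:40 pm.
That is 3 disjoint pieces.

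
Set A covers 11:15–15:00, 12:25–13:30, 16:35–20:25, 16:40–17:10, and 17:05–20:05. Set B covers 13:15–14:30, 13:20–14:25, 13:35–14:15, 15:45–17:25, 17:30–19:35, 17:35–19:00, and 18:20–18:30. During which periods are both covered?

13:15–14:30, 16:35–17:25, 17:30–19:35

First set merges to 11:15–15:00, 16:35–20:25.
Second set merges to 13:15–14:30, 15:45–17:25, 17:30–19:35.
11:15–15:00 meets the second set on 13:15–14:30.
16:35–20:25 meets the second set on 16:35–17:25, 17:30–19:35.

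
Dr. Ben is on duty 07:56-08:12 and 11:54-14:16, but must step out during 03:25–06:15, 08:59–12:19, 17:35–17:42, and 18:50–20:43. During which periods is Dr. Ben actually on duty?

07:56-08:12: no B overlap → unchanged.
11:54-14:16 minus B → 12:19-14:16.

07:56-08:12, 12:19-14:16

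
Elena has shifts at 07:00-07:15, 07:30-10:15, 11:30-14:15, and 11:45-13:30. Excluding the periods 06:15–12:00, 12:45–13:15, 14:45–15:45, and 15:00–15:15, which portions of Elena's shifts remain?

12:00–12:45, 13:15–14:15

A, merged: 07:00–07:15, 07:30–10:15, 11:30–14:15.
B, merged: 06:15–12:00, 12:45–13:15, 14:45–15:45.
07:00–07:15: entirely removed.
07:30–10:15: entirely removed.
11:30–14:15 \ B = 12:00–12:45, 13:15–14:15.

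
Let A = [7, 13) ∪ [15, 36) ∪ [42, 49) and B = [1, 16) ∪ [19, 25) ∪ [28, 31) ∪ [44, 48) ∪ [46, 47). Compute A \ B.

B, merged: [1, 16), [19, 25), [28, 31), [44, 48).
[7, 13): fully covered by B → removed.
[15, 36) minus B → [16, 19), [25, 28), [31, 36).
[42, 49) minus B → [42, 44), [48, 49).

[16, 19) ∪ [25, 28) ∪ [31, 36) ∪ [42, 44) ∪ [48, 49)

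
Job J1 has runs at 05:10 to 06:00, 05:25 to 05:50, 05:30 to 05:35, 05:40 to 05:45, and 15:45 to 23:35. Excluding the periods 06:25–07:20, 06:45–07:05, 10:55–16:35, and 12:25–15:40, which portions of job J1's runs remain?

05:10–06:00, 16:35–23:35

A, merged: 05:10–06:00, 15:45–23:35.
B, merged: 06:25–07:20, 10:55–16:35.
05:10–06:00 is untouched.
15:45–23:35 with B removed leaves 16:35–23:35.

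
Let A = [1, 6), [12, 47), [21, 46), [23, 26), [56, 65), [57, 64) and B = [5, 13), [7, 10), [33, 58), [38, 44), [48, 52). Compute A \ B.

Merge the first list: [1, 6), [12, 47), [56, 65).
Merge the second list: [5, 13), [33, 58).
[1, 6) with B removed leaves [1, 5).
[12, 47) with B removed leaves [13, 33).
[56, 65) with B removed leaves [58, 65).

[1, 5) ∪ [13, 33) ∪ [58, 65)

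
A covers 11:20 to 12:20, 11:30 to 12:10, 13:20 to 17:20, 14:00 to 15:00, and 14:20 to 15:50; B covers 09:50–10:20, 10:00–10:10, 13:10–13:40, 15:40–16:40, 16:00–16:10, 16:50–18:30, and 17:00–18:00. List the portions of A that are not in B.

11:20–12:20, 13:40–15:40, 16:40–16:50

First set merges to 11:20–12:20, 13:20–17:20.
Second set merges to 09:50–10:20, 13:10–13:40, 15:40–16:40, 16:50–18:30.
11:20–12:20 is untouched.
13:20–17:20 with B removed leaves 13:40–15:40, 16:40–16:50.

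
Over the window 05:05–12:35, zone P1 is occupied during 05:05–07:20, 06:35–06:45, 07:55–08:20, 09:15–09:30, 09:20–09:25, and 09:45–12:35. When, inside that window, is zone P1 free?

07:20–07:55, 08:20–09:15, 09:30–09:45

Covered (merged): 05:05–07:20, 07:55–08:20, 09:15–09:30, 09:45–12:35.
Complement within 05:05–12:35: 07:20–07:55, 08:20–09:15, 09:30–09:45.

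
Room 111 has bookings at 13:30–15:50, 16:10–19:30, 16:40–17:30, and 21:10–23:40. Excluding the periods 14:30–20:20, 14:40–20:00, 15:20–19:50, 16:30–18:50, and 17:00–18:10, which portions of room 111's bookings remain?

Merge the first list: 13:30-15:50, 16:10-19:30, 21:10-23:40.
Merge the second list: 14:30-20:20.
13:30-15:50 minus B → 13:30-14:30.
16:10-19:30: fully covered by B → removed.
21:10-23:40: no B overlap → unchanged.

13:30-14:30, 21:10-23:40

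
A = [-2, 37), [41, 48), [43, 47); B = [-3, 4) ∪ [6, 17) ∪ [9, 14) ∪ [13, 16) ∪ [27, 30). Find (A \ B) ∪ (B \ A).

[-3, -2) ∪ [4, 6) ∪ [17, 27) ∪ [30, 37) ∪ [41, 48)

Merge the first list: [-2, 37), [41, 48).
Merge the second list: [-3, 4), [6, 17), [27, 30).
A but not B: [4, 6), [17, 27), [30, 37), [41, 48).
B but not A: [-3, -2).
Combining gives A △ B.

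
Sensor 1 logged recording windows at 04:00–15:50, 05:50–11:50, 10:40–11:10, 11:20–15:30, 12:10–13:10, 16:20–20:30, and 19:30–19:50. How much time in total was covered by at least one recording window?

Merged: 04:00–15:50, 16:20–20:30.
Lengths: 11 h 50 min + 4 h 10 min = 16 h.

16 h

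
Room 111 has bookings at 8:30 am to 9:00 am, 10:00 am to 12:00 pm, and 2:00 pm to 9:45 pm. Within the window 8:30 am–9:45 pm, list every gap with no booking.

9:00 am–10:00 am, 12:00 pm–2:00 pm

Covered (merged): 8:30 am–9:00 am, 10:00 am–12:00 pm, 2:00 pm–9:45 pm.
Uncovered inside 8:30 am–9:45 pm: 9:00 am–10:00 am, 12:00 pm–2:00 pm.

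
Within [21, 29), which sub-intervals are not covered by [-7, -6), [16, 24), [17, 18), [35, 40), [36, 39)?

After merging, the occupied span is [-7, -6), [16, 24), [35, 40).
Uncovered inside [21, 29): [24, 29).

[24, 29)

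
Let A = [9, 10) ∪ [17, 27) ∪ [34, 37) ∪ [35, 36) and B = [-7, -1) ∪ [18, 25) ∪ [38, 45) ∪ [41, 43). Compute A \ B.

A, merged: [9, 10), [17, 27), [34, 37).
B, merged: [-7, -1), [18, 25), [38, 45).
[9, 10) is untouched.
[17, 27) with B removed leaves [17, 18), [25, 27).
[34, 37) is untouched.

[9, 10) ∪ [17, 18) ∪ [25, 27) ∪ [34, 37)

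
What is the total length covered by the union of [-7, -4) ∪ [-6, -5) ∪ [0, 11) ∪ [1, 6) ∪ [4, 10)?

14

Merged: [-7, -4), [0, 11).
Lengths: 3 + 11 = 14.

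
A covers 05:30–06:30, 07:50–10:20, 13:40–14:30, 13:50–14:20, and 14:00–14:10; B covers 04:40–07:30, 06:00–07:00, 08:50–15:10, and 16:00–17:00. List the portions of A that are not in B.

Merge the first list: 05:30-06:30, 07:50-10:20, 13:40-14:30.
Merge the second list: 04:40-07:30, 08:50-15:10, 16:00-17:00.
05:30-06:30: entirely removed.
07:50-10:20 \ B = 07:50-08:50.
13:40-14:30: entirely removed.

07:50-08:50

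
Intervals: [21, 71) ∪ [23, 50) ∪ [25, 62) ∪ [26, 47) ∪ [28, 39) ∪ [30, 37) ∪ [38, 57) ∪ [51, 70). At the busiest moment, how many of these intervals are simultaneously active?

6

Sweep endpoints in order; track running count of active intervals.
Peak of 6 reached at 30.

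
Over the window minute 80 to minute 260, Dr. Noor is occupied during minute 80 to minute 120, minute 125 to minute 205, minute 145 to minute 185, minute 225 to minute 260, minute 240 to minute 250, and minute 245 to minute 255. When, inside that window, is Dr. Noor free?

minute 120 to minute 125, minute 205 to minute 225

The merged coverage is minute 80 to minute 120, minute 125 to minute 205, minute 225 to minute 260.
Complement within minute 80 to minute 260: minute 120 to minute 125, minute 205 to minute 225.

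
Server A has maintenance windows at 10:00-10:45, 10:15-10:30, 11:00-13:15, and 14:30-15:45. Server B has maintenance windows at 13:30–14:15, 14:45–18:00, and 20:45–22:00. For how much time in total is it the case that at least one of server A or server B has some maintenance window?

8 h 30 min

A, merged: 10:00–10:45, 11:00–13:15, 14:30–15:45.
A ∪ B = 10:00–10:45, 11:00–13:15, 13:30–14:15, 14:30–18:00, 20:45–22:00.
Total: 45 min + 2 h 15 min + 45 min + 3 h 30 min + 1 h 15 min = 8 h 30 min.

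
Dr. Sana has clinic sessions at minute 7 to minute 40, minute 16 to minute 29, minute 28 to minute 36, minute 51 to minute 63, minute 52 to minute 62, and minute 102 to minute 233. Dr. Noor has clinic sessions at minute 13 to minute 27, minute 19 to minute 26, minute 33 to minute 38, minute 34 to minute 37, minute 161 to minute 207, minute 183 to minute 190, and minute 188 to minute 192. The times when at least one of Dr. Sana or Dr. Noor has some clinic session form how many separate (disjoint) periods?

3

Merge the first list: minute 7 to minute 40, minute 51 to minute 63, minute 102 to minute 233.
Merge the second list: minute 13 to minute 27, minute 33 to minute 38, minute 161 to minute 207.
A ∪ B = minute 7 to minute 40, minute 51 to minute 63, minute 102 to minute 233.
That is 3 disjoint pieces.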